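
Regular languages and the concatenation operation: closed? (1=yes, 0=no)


Regular languages are closed under all standard operations:
- Union: Yes (product construction)
- Intersection: Yes (product construction)
- Complement: Yes (swap accept/reject)
- Concatenation: Yes (NFA construction)
Operation: concatenation -> Closed

1


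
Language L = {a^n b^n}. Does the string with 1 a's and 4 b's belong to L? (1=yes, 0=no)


Language requires equal numbers of a's and b's
PDA pushes for each 'a', pops for each 'b'
Number of a's = 1
Number of b's = 4
1 != 4 -> Reject

0


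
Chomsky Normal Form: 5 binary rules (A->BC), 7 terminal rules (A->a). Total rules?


CNF allows two rule forms:
  A -> BC (binary): 5 rules
  A -> a (terminal): 7 rules
Total = 5 + 7 = 12

12


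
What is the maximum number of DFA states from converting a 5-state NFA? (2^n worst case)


NFA has 5 states
Subset construction: each DFA state = subset of NFA states
Maximum subsets = 2^5
2^5 = 32

32


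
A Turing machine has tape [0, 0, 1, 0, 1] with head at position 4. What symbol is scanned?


Tape: [0, 0, 1, 0, 1]
Positions: 0 1 2 3 4
Values:    0 0 1 0 1
Head at position 4
tape[4] = 1

1


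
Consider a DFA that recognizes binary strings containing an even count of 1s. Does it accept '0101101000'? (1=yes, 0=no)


DFA has 2 states: q_even (start, accept=yes) and q_odd
Processing string '0101101000' character by character:
  Position 0: read '0', 1-count=0 -> q_even (no change)
  Position 1: read '1', 1-count=1 -> q_odd
  Position 2: read '0', 1-count=1 -> q_odd (no change)
  Position 3: read '1', 1-count=2 -> q_even
  Position 4: read '1', 1-count=3 -> q_odd
  Position 5: read '0', 1-count=3 -> q_odd (no change)
  Position 6: read '1', 1-count=4 -> q_even
  Position 7: read '0', 1-count=4 -> q_even (no change)
  Position 8: read '0', 1-count=4 -> q_even (no change)
  Position 9: read '0', 1-count=4 -> q_even (no change)
Final state: q_even, total 1s = 4 (even); the DFA requires an even count -> accept

1


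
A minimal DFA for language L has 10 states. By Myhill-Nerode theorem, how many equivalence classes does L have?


Myhill-Nerode theorem:
Number of equivalence classes = number of states in minimal DFA
Minimal DFA states = 10
Therefore equivalence classes = 10

10


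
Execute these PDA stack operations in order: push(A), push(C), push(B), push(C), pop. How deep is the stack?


Tracing stack operations:
  push(A) -> stack = [A], depth=1
  push(C) -> stack = [A,C], depth=2
  push(B) -> stack = [A,C,B], depth=3
  push(C) -> stack = [A,C,B,C], depth=4
  pop -> removed C, stack = [A,C,B], depth=3
Final depth = 3

3


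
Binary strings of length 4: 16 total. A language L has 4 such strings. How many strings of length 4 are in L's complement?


Alphabet: {0,1}
String length: 4
Total strings of length 4 = 2^4 = 16
Strings in L = 4
Complement = total - |L|
= 16 - 4
= 12

12


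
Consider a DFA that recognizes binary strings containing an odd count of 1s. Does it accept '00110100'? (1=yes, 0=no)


DFA has 2 states: q_even (start, accept=no) and q_odd
Processing string '00110100' character by character:
  Position 0: read '0', 1-count=0 -> q_even (no change)
  Position 1: read '0', 1-count=0 -> q_even (no change)
  Position 2: read '1', 1-count=1 -> q_odd
  Position 3: read '1', 1-count=2 -> q_even
  Position 4: read '0', 1-count=2 -> q_even (no change)
  Position 5: read '1', 1-count=3 -> q_odd
  Position 6: read '0', 1-count=3 -> q_odd (no change)
  Position 7: read '0', 1-count=3 -> q_odd (no change)
Final state: q_odd, total 1s = 3 (odd); the DFA requires an odd count -> accept

1


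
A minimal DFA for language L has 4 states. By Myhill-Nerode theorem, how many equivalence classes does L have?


Myhill-Nerode theorem:
Number of equivalence classes = number of states in minimal DFA
Minimal DFA states = 4
Therefore equivalence classes = 4

4


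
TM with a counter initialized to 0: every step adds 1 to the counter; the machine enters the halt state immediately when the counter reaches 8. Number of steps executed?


Counter starts at 0. Counting sequence:
  Step 1: counter = 1
  Step 2: counter = 2
  Step 3: counter = 3
  Step 4: counter = 4
  Step 5: counter = 5
  Step 6: counter = 6
  Step 7: counter = 7
  Step 8: counter = 8
Counter reached 8 -> halt
Total steps = 8

8


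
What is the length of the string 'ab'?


String: 'ab'
Counting characters:
  'a' appears 1 time(s)
  'b' appears 1 time(s)
Total length = 1 + 1 = 2

2


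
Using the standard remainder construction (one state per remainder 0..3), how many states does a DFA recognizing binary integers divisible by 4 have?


Divisibility by 4 is tracked via the remainder mod 4: 0, 1, ..., 3
The construction assigns one state to each remainder
Number of remainders = 4

4


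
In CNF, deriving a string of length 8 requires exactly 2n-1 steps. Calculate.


Chomsky Normal Form derivation:
String length n = 8
Each step either:
  - Splits a nonterminal into two (n-1 such steps)
  - Converts a nonterminal to terminal (n such steps)
Total = (n-1) + n = 2n - 1
= 2(8) - 1
= 16 - 1
= 15

15


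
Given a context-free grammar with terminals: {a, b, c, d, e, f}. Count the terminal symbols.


Terminal symbols: a, b, c, d, e, f
Counting each: a (#1), b (#2), c (#3), d (#4), e (#5), f (#6)
Total = 6

6


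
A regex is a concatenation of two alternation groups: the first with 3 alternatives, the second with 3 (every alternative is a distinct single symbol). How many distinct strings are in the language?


First group: 3 alternatives
Second group: 3 alternatives
Concatenation: each choice from group 1 pairs with each from group 2
Total = 3 x 3 = 9

9


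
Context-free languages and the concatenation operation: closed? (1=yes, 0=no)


CFL closure properties:
  Closed under: union, concatenation, Kleene star
  NOT closed under: intersection, complement
Operation 'concatenation' is in closed list -> Yes (closed)

1


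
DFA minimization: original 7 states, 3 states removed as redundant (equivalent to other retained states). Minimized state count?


Original DFA: 7 states
Redundant states removed: 3
Minimized states = original - removed
= 7 - 3
= 4

4


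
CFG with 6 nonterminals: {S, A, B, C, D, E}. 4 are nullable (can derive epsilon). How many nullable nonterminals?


Nonterminals: {S, A, B, C, D, E}
A nonterminal is nullable if it can derive epsilon
Counting nullable nonterminals: 4
Total nullable = 4

4


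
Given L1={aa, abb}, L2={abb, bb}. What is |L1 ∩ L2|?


L1 = {aa, abb}
L2 = {abb, bb}
Checking each string in L1 against L2:
  'aa': in L2? No
  'abb': in L2? Yes
Intersection = {abb}
|L1 ∩ L2| = 1

1


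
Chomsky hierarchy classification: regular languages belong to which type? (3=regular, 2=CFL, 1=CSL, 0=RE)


Chomsky hierarchy levels:
  Type 3: Regular (DFA/NFA/regex)
  Type 2: Context-free (PDA)
  Type 1: Context-sensitive
  Type 0: Recursively enumerable (TM)
'regular' corresponds to Type 3

3


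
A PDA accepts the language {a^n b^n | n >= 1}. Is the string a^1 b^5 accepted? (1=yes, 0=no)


Language requires equal numbers of a's and b's
PDA pushes for each 'a', pops for each 'b'
Number of a's = 1
Number of b's = 5
1 != 5 -> Reject

0


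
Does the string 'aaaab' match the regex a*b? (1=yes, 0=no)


Pattern: a*b
String: 'aaaab'
Pattern requires: zero or more 'a's followed by exactly one 'b'
Found 4 leading 'a's
Remaining: 'b'
Remaining is exactly 'b' -> match
Result: 1

1


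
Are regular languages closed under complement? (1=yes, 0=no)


Regular languages are closed under:
- Union (DFA product construction)
- Intersection (DFA product construction)
- Complement (swap accept/reject states)
- Concatenation (NFA construction)
- Kleene star (NFA construction)
complement is in this list
Therefore: closed

1


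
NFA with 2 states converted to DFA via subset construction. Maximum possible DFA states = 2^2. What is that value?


NFA has 2 states
Subset construction: each DFA state = subset of NFA states
Maximum subsets = 2^2
2^2 = 4

4


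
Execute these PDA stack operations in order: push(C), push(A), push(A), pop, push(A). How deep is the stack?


Tracing stack operations:
  push(C) -> stack = [C], depth=1
  push(A) -> stack = [C,A], depth=2
  push(A) -> stack = [C,A,A], depth=3
  pop -> removed A, stack = [C,A], depth=2
  push(A) -> stack = [C,A,A], depth=3
Final depth = 3

3


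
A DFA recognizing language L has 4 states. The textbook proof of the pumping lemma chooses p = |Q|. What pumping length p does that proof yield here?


Pumping lemma for regular languages (standard proof):
Take p = |Q|, the number of DFA states.
Any string of length >= |Q| passes through |Q|+1 states while reading its first |Q| symbols,
so by pigeonhole some state repeats, giving the loop that can be pumped.
Here |Q| = 4
Therefore the proof uses p = 4

4


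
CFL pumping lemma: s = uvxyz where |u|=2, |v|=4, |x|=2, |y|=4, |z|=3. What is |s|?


|s| = |u| + |v| + |x| + |y| + |z|
= 2 + 4 + 2 + 4 + 3
= 6 + 2 + 7
= 8 + 7
= 15

15


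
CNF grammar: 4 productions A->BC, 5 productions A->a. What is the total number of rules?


CNF allows two rule forms:
  A -> BC (binary): 4 rules
  A -> a (terminal): 5 rules
Total = 4 + 5 = 9

9


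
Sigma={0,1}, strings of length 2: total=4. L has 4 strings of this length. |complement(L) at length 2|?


Alphabet: {0,1}
String length: 2
Total strings of length 2 = 2^2 = 4
Strings in L = 4
Complement = total - |L|
= 4 - 4
= 0

0


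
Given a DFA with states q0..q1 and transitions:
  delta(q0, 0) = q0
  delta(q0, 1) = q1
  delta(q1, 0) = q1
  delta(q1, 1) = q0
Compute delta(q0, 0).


Looking up transition function:
delta(q0, 0) in the table
Row: q0, Column: 0
Result: q0

q0


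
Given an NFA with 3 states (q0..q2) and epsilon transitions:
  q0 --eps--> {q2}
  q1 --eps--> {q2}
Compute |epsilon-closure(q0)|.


Starting from q0
Initialize closure = {q0}
Follow epsilon from q0 -> add q2
Final closure: {q0, q2}
Size = 2

2


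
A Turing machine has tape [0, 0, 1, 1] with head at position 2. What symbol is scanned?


Tape: [0, 0, 1, 1]
Positions: 0 1 2 3
Values:    0 0 1 1
Head at position 2
tape[2] = 1

1


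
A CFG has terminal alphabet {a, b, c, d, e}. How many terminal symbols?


Terminal symbols: a, b, c, d, e
Counting each: a (#1), b (#2), c (#3), d (#4), e (#5)
Total = 5

5


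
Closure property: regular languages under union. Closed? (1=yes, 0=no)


Regular languages are closed under:
- Union (DFA product construction)
- Intersection (DFA product construction)
- Complement (swap accept/reject states)
- Concatenation (NFA construction)
- Kleene star (NFA construction)
union is in this list
Therefore: closed

1


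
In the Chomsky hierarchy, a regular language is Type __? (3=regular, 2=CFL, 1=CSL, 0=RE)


Chomsky hierarchy levels:
  Type 3: Regular (DFA/NFA/regex)
  Type 2: Context-free (PDA)
  Type 1: Context-sensitive
  Type 0: Recursively enumerable (TM)
'regular' corresponds to Type 3

3


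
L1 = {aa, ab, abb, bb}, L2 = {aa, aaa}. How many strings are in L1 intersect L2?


L1 = {aa, ab, abb, bb}
L2 = {aa, aaa}
Checking each string in L1 against L2:
  'aa': in L2? Yes
  'ab': in L2? No
  'abb': in L2? No
  'bb': in L2? No
Intersection = {aa}
|L1 ∩ L2| = 1

1


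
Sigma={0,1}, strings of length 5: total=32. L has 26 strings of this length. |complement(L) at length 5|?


Alphabet: {0,1}
String length: 5
Total strings of length 5 = 2^5 = 32
Strings in L = 26
Complement = total - |L|
= 32 - 26
= 6

6


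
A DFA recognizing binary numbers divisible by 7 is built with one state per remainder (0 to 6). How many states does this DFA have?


Divisibility by 7 is tracked via the remainder mod 7: 0, 1, ..., 6
The construction assigns one state to each remainder
Number of remainders = 7

7


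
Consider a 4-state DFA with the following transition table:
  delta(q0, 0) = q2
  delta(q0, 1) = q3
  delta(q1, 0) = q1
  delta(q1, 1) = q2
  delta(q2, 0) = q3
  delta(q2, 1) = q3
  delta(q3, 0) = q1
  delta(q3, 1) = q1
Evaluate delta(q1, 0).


Looking up transition function:
delta(q1, 0) in the table
Row: q1, Column: 0
Result: q1

q1


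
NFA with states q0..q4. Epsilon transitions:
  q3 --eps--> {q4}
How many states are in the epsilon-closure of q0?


Starting from q0
Initialize closure = {q0}
q0 has no outgoing epsilon transitions -> nothing to add
Final closure: {q0}
Size = 1

1


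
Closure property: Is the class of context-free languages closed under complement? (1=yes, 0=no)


CFL closure properties:
  Closed under: union, concatenation, Kleene star
  NOT closed under: intersection, complement
Operation 'complement' is in not-closed list -> No (not closed)

0


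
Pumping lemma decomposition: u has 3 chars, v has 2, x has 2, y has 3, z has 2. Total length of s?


|s| = |u| + |v| + |x| + |y| + |z|
= 3 + 2 + 2 + 3 + 2
= 5 + 2 + 5
= 7 + 5
= 12

12


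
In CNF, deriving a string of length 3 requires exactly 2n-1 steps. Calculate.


Chomsky Normal Form derivation:
String length n = 3
Each step either:
  - Splits a nonterminal into two (n-1 such steps)
  - Converts a nonterminal to terminal (n such steps)
Total = (n-1) + n = 2n - 1
= 2(3) - 1
= 6 - 1
= 5

5


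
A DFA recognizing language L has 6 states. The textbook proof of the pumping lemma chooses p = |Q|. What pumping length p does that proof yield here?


Pumping lemma for regular languages (standard proof):
Take p = |Q|, the number of DFA states.
Any string of length >= |Q| passes through |Q|+1 states while reading its first |Q| symbols,
so by pigeonhole some state repeats, giving the loop that can be pumped.
Here |Q| = 6
Therefore the proof uses p = 6

6


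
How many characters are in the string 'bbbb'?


String: 'bbbb'
Counting characters:
  'b' appears 4 time(s)
Total length = 0 + 4 = 4

4


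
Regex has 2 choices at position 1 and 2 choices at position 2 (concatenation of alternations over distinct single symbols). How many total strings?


First group: 2 alternatives
Second group: 2 alternatives
Concatenation: each choice from group 1 pairs with each from group 2
Total = 2 x 2 = 4

4


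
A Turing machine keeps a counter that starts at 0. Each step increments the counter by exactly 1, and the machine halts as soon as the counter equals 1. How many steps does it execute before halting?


Counter starts at 0. Counting sequence:
  Step 1: counter = 1
Counter reached 1 -> halt
Total steps = 1

1


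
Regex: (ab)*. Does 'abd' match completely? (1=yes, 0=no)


Pattern: (ab)*
String: 'abd'
Pattern requires: zero or more repetitions of 'ab'
Length 3 is odd -> cannot be (ab)* -> no match
Result: 0

0


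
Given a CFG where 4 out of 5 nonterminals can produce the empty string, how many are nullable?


Nonterminals: {S, A, B, C, D}
A nonterminal is nullable if it can derive epsilon
Counting nullable nonterminals: 4
Total nullable = 4

4


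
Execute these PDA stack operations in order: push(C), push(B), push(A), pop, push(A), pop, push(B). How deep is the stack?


Tracing stack operations:
  push(C) -> stack = [C], depth=1
  push(B) -> stack = [C,B], depth=2
  push(A) -> stack = [C,B,A], depth=3
  pop -> removed A, stack = [C,B], depth=2
  push(A) -> stack = [C,B,A], depth=3
  pop -> removed A, stack = [C,B], depth=2
  push(B) -> stack = [C,B,B], depth=3
Final depth = 3

3


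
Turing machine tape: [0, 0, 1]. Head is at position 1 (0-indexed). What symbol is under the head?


Tape: [0, 0, 1]
Positions: 0 1 2
Values:    0 0 1
Head at position 1
tape[1] = 0

0


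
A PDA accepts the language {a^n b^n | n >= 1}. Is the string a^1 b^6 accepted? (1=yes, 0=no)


Language requires equal numbers of a's and b's
PDA pushes for each 'a', pops for each 'b'
Number of a's = 1
Number of b's = 6
1 != 6 -> Reject

0


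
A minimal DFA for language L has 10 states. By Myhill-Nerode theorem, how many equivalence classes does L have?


Myhill-Nerode theorem:
Number of equivalence classes = number of states in minimal DFA
Minimal DFA states = 10
Therefore equivalence classes = 10

10


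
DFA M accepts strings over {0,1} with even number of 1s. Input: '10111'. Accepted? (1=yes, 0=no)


DFA has 2 states: q_even (start, accept=yes) and q_odd
Processing string '10111' character by character:
  Position 0: read '1', 1-count=1 -> q_odd
  Position 1: read '0', 1-count=1 -> q_odd (no change)
  Position 2: read '1', 1-count=2 -> q_even
  Position 3: read '1', 1-count=3 -> q_odd
  Position 4: read '1', 1-count=4 -> q_even
Final state: q_even, total 1s = 4 (even); the DFA requires an even count -> accept

1


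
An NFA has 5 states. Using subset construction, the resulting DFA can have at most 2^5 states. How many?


NFA has 5 states
Subset construction: each DFA state = subset of NFA states
Maximum subsets = 2^5
2^5 = 32

32


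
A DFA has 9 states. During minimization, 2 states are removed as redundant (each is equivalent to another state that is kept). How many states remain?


Original DFA: 9 states
Redundant states removed: 2
Minimized states = original - removed
= 9 - 2
= 7

7


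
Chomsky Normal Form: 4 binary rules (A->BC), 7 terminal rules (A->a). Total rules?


CNF allows two rule forms:
  A -> BC (binary): 4 rules
  A -> a (terminal): 7 rules
Total = 4 + 7 = 11

11


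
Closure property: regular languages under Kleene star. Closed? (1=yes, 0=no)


Regular languages are closed under:
- Union (DFA product construction)
- Intersection (DFA product construction)
- Complement (swap accept/reject states)
- Concatenation (NFA construction)
- Kleene star (NFA construction)
Kleene star is in this list
Therefore: closed

1


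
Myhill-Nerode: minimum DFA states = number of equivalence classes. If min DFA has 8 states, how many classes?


Myhill-Nerode theorem:
Number of equivalence classes = number of states in minimal DFA
Minimal DFA states = 8
Therefore equivalence classes = 8

8


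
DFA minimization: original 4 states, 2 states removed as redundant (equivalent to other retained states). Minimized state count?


Original DFA: 4 states
Redundant states removed: 2
Minimized states = original - removed
= 4 - 2
= 2

2


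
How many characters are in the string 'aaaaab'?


String: 'aaaaab'
Counting characters:
  'a' appears 5 time(s)
  'b' appears 1 time(s)
Total length = 5 + 1 = 6

6


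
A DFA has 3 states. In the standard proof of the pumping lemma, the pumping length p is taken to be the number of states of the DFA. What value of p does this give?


Pumping lemma for regular languages (standard proof):
Take p = |Q|, the number of DFA states.
Any string of length >= |Q| passes through |Q|+1 states while reading its first |Q| symbols,
so by pigeonhole some state repeats, giving the loop that can be pumped.
Here |Q| = 3
Therefore the proof uses p = 3

3


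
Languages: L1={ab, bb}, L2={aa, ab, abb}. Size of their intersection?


L1 = {ab, bb}
L2 = {aa, ab, abb}
Checking each string in L1 against L2:
  'ab': in L2? Yes
  'bb': in L2? No
Intersection = {ab}
|L1 ∩ L2| = 1

1


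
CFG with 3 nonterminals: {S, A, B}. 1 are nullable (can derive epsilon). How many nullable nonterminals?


Nonterminals: {S, A, B}
A nonterminal is nullable if it can derive epsilon
Counting nullable nonterminals: 1
Total nullable = 1

1


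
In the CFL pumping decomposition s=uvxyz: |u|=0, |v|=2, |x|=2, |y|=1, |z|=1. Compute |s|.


|s| = |u| + |v| + |x| + |y| + |z|
= 0 + 2 + 2 + 1 + 1
= 2 + 2 + 2
= 4 + 2
= 6

6


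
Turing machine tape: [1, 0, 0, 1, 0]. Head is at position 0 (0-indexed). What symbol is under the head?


Tape: [1, 0, 0, 1, 0]
Positions: 0 1 2 3 4
Values:    1 0 0 1 0
Head at position 0
tape[0] = 1

1


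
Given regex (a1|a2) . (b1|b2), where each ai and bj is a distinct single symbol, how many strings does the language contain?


First group: 2 alternatives
Second group: 2 alternatives
Concatenation: each choice from group 1 pairs with each from group 2
Total = 2 x 2 = 4

4


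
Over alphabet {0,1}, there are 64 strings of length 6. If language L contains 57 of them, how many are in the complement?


Alphabet: {0,1}
String length: 6
Total strings of length 6 = 2^6 = 64
Strings in L = 57
Complement = total - |L|
= 64 - 57
= 7

7


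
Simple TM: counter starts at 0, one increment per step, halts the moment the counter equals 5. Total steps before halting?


Counter starts at 0. Counting sequence:
  Step 1: counter = 1
  Step 2: counter = 2
  Step 3: counter = 3
  Step 4: counter = 4
  Step 5: counter = 5
Counter reached 5 -> halt
Total steps = 5

5


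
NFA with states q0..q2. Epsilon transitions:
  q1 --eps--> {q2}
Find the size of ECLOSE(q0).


Starting from q0
Initialize closure = {q0}
q0 has no outgoing epsilon transitions -> nothing to add
Final closure: {q0}
Size = 1

1


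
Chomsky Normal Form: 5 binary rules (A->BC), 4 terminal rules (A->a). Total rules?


CNF allows two rule forms:
  A -> BC (binary): 5 rules
  A -> a (terminal): 4 rules
Total = 5 + 4 = 9

9


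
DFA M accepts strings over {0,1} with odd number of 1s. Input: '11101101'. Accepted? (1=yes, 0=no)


DFA has 2 states: q_even (start, accept=no) and q_odd
Processing string '11101101' character by character:
  Position 0: read '1', 1-count=1 -> q_odd
  Position 1: read '1', 1-count=2 -> q_even
  Position 2: read '1', 1-count=3 -> q_odd
  Position 3: read '0', 1-count=3 -> q_odd (no change)
  Position 4: read '1', 1-count=4 -> q_even
  Position 5: read '1', 1-count=5 -> q_odd
  Position 6: read '0', 1-count=5 -> q_odd (no change)
  Position 7: read '1', 1-count=6 -> q_even
Final state: q_even, total 1s = 6 (even); the DFA requires an odd count -> reject

0


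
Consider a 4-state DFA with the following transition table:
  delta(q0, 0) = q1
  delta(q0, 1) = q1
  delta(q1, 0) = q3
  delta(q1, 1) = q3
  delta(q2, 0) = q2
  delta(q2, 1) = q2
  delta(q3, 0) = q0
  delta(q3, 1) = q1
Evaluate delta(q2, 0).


Looking up transition function:
delta(q2, 0) in the table
Row: q2, Column: 0
Result: q2

q2


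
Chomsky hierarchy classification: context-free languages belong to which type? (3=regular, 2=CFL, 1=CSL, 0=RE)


Chomsky hierarchy levels:
  Type 3: Regular (DFA/NFA/regex)
  Type 2: Context-free (PDA)
  Type 1: Context-sensitive
  Type 0: Recursively enumerable (TM)
'context-free' corresponds to Type 2

2


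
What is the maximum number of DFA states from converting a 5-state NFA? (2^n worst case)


NFA has 5 states
Subset construction: each DFA state = subset of NFA states
Maximum subsets = 2^5
2^5 = 32

32


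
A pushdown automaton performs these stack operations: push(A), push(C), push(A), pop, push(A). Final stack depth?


Tracing stack operations:
  push(A) -> stack = [A], depth=1
  push(C) -> stack = [A,C], depth=2
  push(A) -> stack = [A,C,A], depth=3
  pop -> removed A, stack = [A,C], depth=2
  push(A) -> stack = [A,C,A], depth=3
Final depth = 3

3


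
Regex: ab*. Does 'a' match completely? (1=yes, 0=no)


Pattern: ab*
String: 'a'
Pattern requires: exactly one 'a' followed by zero or more 'b's
First char is 'a' -> OK
Rest '': all b's? Yes
Result: 1

1


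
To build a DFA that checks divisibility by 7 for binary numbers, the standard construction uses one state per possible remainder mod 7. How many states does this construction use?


Divisibility by 7 is tracked via the remainder mod 7: 0, 1, ..., 6
The construction assigns one state to each remainder
Number of remainders = 7

7


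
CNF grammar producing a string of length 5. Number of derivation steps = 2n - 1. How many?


Chomsky Normal Form derivation:
String length n = 5
Each step either:
  - Splits a nonterminal into two (n-1 such steps)
  - Converts a nonterminal to terminal (n such steps)
Total = (n-1) + n = 2n - 1
= 2(5) - 1
= 10 - 1
= 9

9


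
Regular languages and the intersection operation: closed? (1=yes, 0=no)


Regular languages are closed under all standard operations:
- Union: Yes (product construction)
- Intersection: Yes (product construction)
- Complement: Yes (swap accept/reject)
- Concatenation: Yes (NFA construction)
Operation: intersection -> Closed

1


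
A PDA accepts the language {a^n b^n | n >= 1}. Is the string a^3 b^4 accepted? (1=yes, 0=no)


Language requires equal numbers of a's and b's
PDA pushes for each 'a', pops for each 'b'
Number of a's = 3
Number of b's = 4
3 != 4 -> Reject

0


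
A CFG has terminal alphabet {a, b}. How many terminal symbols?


Terminal symbols: a, b
Counting each: a (#1), b (#2)
Total = 2

2


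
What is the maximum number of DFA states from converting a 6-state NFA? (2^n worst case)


NFA has 6 states
Subset construction: each DFA state = subset of NFA states
Maximum subsets = 2^6
2^6 = 64

64


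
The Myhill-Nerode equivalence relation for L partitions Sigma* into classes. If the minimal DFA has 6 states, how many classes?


Myhill-Nerode theorem:
Number of equivalence classes = number of states in minimal DFA
Minimal DFA states = 6
Therefore equivalence classes = 6

6


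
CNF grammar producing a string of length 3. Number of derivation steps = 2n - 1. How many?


Chomsky Normal Form derivation:
String length n = 3
Each step either:
  - Splits a nonterminal into two (n-1 such steps)
  - Converts a nonterminal to terminal (n such steps)
Total = (n-1) + n = 2n - 1
= 2(3) - 1
= 6 - 1
= 5

5


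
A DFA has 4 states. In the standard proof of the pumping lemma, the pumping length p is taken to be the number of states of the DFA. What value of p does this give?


Pumping lemma for regular languages (standard proof):
Take p = |Q|, the number of DFA states.
Any string of length >= |Q| passes through |Q|+1 states while reading its first |Q| symbols,
so by pigeonhole some state repeats, giving the loop that can be pumped.
Here |Q| = 4
Therefore the proof uses p = 4

4


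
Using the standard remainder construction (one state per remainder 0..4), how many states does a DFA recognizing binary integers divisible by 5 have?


Divisibility by 5 is tracked via the remainder mod 5: 0, 1, ..., 4
The construction assigns one state to each remainder
Number of remainders = 5

5


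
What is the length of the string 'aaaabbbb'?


String: 'aaaabbbb'
Counting characters:
  'a' appears 4 time(s)
  'b' appears 4 time(s)
Total length = 4 + 4 = 8

8


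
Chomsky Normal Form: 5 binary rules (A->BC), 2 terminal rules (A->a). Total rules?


CNF allows two rule forms:
  A -> BC (binary): 5 rules
  A -> a (terminal): 2 rules
Total = 5 + 2 = 7

7


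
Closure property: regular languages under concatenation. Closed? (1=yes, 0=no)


Regular languages are closed under:
- Union (DFA product construction)
- Intersection (DFA product construction)
- Complement (swap accept/reject states)
- Concatenation (NFA construction)
- Kleene star (NFA construction)
concatenation is in this list
Therefore: closed

1


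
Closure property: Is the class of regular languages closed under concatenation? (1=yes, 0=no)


Regular languages are closed under all standard operations:
- Union: Yes (product construction)
- Intersection: Yes (product construction)
- Complement: Yes (swap accept/reject)
- Concatenation: Yes (NFA construction)
Operation: concatenation -> Closed

1


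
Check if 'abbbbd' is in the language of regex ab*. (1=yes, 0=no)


Pattern: ab*
String: 'abbbbd'
Pattern requires: exactly one 'a' followed by zero or more 'b's
First char is 'a' -> OK
Rest 'bbbbd': all b's? No
Result: 0

0


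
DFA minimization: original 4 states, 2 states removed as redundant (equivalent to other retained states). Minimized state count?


Original DFA: 4 states
Redundant states removed: 2
Minimized states = original - removed
= 4 - 2
= 2

2


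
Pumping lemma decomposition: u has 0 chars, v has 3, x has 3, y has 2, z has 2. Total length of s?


|s| = |u| + |v| + |x| + |y| + |z|
= 0 + 3 + 3 + 2 + 2
= 3 + 3 + 4
= 6 + 4
= 10

10


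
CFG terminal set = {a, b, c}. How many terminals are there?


Terminal symbols: a, b, c
Counting each: a (#1), b (#2), c (#3)
Total = 3

3


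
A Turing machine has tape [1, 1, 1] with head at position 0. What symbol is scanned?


Tape: [1, 1, 1]
Positions: 0 1 2
Values:    1 1 1
Head at position 0
tape[0] = 1

1


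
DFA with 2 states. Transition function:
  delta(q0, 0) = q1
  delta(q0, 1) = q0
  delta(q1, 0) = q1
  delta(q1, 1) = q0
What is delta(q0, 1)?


Looking up transition function:
delta(q0, 1) in the table
Row: q0, Column: 1
Result: q0

q0


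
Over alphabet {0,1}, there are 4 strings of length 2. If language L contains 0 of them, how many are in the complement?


Alphabet: {0,1}
String length: 2
Total strings of length 2 = 2^2 = 4
Strings in L = 0
Complement = total - |L|
= 4 - 0
= 4

4


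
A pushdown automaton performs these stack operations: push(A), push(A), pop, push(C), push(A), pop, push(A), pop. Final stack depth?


Tracing stack operations:
  push(A) -> stack = [A], depth=1
  push(A) -> stack = [A,A], depth=2
  pop -> removed A, stack = [A], depth=1
  push(C) -> stack = [A,C], depth=2
  push(A) -> stack = [A,C,A], depth=3
  pop -> removed A, stack = [A,C], depth=2
  push(A) -> stack = [A,C,A], depth=3
  pop -> removed A, stack = [A,C], depth=2
Final depth = 2

2


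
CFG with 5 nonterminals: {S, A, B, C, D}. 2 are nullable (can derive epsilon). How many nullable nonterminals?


Nonterminals: {S, A, B, C, D}
A nonterminal is nullable if it can derive epsilon
Counting nullable nonterminals: 2
Total nullable = 2

2


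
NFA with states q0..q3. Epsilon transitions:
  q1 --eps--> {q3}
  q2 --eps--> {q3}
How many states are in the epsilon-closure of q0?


Starting from q0
Initialize closure = {q0}
q0 has no outgoing epsilon transitions -> nothing to add
Final closure: {q0}
Size = 1

1


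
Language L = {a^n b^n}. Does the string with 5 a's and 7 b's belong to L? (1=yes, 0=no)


Language requires equal numbers of a's and b's
PDA pushes for each 'a', pops for each 'b'
Number of a's = 5
Number of b's = 7
5 != 7 -> Reject

0


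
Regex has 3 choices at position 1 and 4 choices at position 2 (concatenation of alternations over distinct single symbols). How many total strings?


First group: 3 alternatives
Second group: 4 alternatives
Concatenation: each choice from group 1 pairs with each from group 2
Total = 3 x 4 = 12

12


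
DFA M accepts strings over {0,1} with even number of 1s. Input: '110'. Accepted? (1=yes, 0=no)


DFA has 2 states: q_even (start, accept=yes) and q_odd
Processing string '110' character by character:
  Position 0: read '1', 1-count=1 -> q_odd
  Position 1: read '1', 1-count=2 -> q_even
  Position 2: read '0', 1-count=2 -> q_even (no change)
Final state: q_even, total 1s = 2 (even); the DFA requires an even count -> accept

1


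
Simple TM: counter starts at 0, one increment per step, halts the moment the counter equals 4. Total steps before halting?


Counter starts at 0. Counting sequence:
  Step 1: counter = 1
  Step 2: counter = 2
  Step 3: counter = 3
  Step 4: counter = 4
Counter reached 4 -> halt
Total steps = 4

4


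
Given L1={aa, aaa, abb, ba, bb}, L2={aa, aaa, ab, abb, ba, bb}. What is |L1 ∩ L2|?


L1 = {aa, aaa, abb, ba, bb}
L2 = {aa, aaa, ab, abb, ba, bb}
Checking each string in L1 against L2:
  'aa': in L2? Yes
  'aaa': in L2? Yes
  'abb': in L2? Yes
  'ba': in L2? Yes
  'bb': in L2? Yes
Intersection = {aa, aaa, abb, ba, bb}
|L1 ∩ L2| = 5

5


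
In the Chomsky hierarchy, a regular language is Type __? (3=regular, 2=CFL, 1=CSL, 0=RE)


Chomsky hierarchy levels:
  Type 3: Regular (DFA/NFA/regex)
  Type 2: Context-free (PDA)
  Type 1: Context-sensitive
  Type 0: Recursively enumerable (TM)
'regular' corresponds to Type 3

3


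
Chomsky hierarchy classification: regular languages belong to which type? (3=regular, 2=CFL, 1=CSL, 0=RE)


Chomsky hierarchy levels:
  Type 3: Regular (DFA/NFA/regex)
  Type 2: Context-free (PDA)
  Type 1: Context-sensitive
  Type 0: Recursively enumerable (TM)
'regular' corresponds to Type 3

3


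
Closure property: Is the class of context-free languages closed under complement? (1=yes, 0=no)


CFL closure properties:
  Closed under: union, concatenation, Kleene star
  NOT closed under: intersection, complement
Operation 'complement' is in not-closed list -> No (not closed)

0


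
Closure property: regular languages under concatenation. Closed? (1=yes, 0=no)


Regular languages are closed under:
- Union (DFA product construction)
- Intersection (DFA product construction)
- Complement (swap accept/reject states)
- Concatenation (NFA construction)
- Kleene star (NFA construction)
concatenation is in this list
Therefore: closed

1


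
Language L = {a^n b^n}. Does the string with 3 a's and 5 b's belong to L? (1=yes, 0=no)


Language requires equal numbers of a's and b's
PDA pushes for each 'a', pops for each 'b'
Number of a's = 3
Number of b's = 5
3 != 5 -> Reject

0


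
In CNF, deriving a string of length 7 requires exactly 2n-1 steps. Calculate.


Chomsky Normal Form derivation:
String length n = 7
Each step either:
  - Splits a nonterminal into two (n-1 such steps)
  - Converts a nonterminal to terminal (n such steps)
Total = (n-1) + n = 2n - 1
= 2(7) - 1
= 14 - 1
= 13

13


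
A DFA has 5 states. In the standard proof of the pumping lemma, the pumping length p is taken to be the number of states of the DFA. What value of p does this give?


Pumping lemma for regular languages (standard proof):
Take p = |Q|, the number of DFA states.
Any string of length >= |Q| passes through |Q|+1 states while reading its first |Q| symbols,
so by pigeonhole some state repeats, giving the loop that can be pumped.
Here |Q| = 5
Therefore the proof uses p = 5

5


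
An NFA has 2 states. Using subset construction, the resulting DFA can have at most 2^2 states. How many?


NFA has 2 states
Subset construction: each DFA state = subset of NFA states
Maximum subsets = 2^2
2^2 = 4

4


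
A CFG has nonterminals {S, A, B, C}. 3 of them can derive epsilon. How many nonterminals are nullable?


Nonterminals: {S, A, B, C}
A nonterminal is nullable if it can derive epsilon
Counting nullable nonterminals: 3
Total nullable = 3

3


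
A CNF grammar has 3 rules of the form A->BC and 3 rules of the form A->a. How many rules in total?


CNF allows two rule forms:
  A -> BC (binary): 3 rules
  A -> a (terminal): 3 rules
Total = 3 + 3 = 6

6


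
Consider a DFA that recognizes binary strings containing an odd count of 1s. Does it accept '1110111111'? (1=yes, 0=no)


DFA has 2 states: q_even (start, accept=no) and q_odd
Processing string '1110111111' character by character:
  Position 0: read '1', 1-count=1 -> q_odd
  Position 1: read '1', 1-count=2 -> q_even
  Position 2: read '1', 1-count=3 -> q_odd
  Position 3: read '0', 1-count=3 -> q_odd (no change)
  Position 4: read '1', 1-count=4 -> q_even
  Position 5: read '1', 1-count=5 -> q_odd
  Position 6: read '1', 1-count=6 -> q_even
  Position 7: read '1', 1-count=7 -> q_odd
  Position 8: read '1', 1-count=8 -> q_even
  Position 9: read '1', 1-count=9 -> q_odd
Final state: q_odd, total 1s = 9 (odd); the DFA requires an odd count -> accept

1


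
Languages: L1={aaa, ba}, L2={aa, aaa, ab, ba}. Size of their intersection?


L1 = {aaa, ba}
L2 = {aa, aaa, ab, ba}
Checking each string in L1 against L2:
  'aaa': in L2? Yes
  'ba': in L2? Yes
Intersection = {aaa, ba}
|L1 ∩ L2| = 2

2


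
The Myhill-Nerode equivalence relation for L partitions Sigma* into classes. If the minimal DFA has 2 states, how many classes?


Myhill-Nerode theorem:
Number of equivalence classes = number of states in minimal DFA
Minimal DFA states = 2
Therefore equivalence classes = 2

2


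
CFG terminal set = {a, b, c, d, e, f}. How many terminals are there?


Terminal symbols: a, b, c, d, e, f
Counting each: a (#1), b (#2), c (#3), d (#4), e (#5), f (#6)
Total = 6

6


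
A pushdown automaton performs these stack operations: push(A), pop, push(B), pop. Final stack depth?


Tracing stack operations:
  push(A) -> stack = [A], depth=1
  pop -> removed A, stack = [], depth=0
  push(B) -> stack = [B], depth=1
  pop -> removed B, stack = [], depth=0
Final depth = 0

0


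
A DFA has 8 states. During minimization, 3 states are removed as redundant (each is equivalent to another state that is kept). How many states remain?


Original DFA: 8 states
Redundant states removed: 3
Minimized states = original - removed
= 8 - 3
= 5

5


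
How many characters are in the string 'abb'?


String: 'abb'
Counting characters:
  'a' appears 1 time(s)
  'b' appears 2 time(s)
Total length = 1 + 2 = 3

3


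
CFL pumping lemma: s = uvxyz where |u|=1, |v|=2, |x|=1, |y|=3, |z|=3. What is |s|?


|s| = |u| + |v| + |x| + |y| + |z|
= 1 + 2 + 1 + 3 + 3
= 3 + 1 + 6
= 4 + 6
= 10

10


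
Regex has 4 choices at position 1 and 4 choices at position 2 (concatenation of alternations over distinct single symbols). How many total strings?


First group: 4 alternatives
Second group: 4 alternatives
Concatenation: each choice from group 1 pairs with each from group 2
Total = 4 x 4 = 16

16


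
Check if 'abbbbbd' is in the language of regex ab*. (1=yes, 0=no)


Pattern: ab*
String: 'abbbbbd'
Pattern requires: exactly one 'a' followed by zero or more 'b's
First char is 'a' -> OK
Rest 'bbbbbd': all b's? No
Result: 0

0


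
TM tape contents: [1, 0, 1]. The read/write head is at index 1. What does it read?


Tape: [1, 0, 1]
Positions: 0 1 2
Values:    1 0 1
Head at position 1
tape[1] = 0

0


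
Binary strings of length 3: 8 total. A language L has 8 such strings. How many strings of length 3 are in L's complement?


Alphabet: {0,1}
String length: 3
Total strings of length 3 = 2^3 = 8
Strings in L = 8
Complement = total - |L|
= 8 - 8
= 0

0


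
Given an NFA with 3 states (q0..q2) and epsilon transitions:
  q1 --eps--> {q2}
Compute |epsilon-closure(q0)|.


Starting from q0
Initialize closure = {q0}
q0 has no outgoing epsilon transitions -> nothing to add
Final closure: {q0}
Size = 1

1


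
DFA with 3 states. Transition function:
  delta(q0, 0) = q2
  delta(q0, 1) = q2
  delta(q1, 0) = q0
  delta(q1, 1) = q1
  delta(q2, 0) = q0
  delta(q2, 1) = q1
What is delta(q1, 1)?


Looking up transition function:
delta(q1, 1) in the table
Row: q1, Column: 1
Result: q1

q1


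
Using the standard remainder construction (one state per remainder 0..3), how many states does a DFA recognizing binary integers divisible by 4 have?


Divisibility by 4 is tracked via the remainder mod 4: 0, 1, ..., 3
The construction assigns one state to each remainder
Number of remainders = 4

4


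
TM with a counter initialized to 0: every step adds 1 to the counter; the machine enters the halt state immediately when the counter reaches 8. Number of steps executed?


Counter starts at 0. Counting sequence:
  Step 1: counter = 1
  Step 2: counter = 2
  Step 3: counter = 3
  Step 4: counter = 4
  Step 5: counter = 5
  Step 6: counter = 6
  Step 7: counter = 7
  Step 8: counter = 8
Counter reached 8 -> halt
Total steps = 8

8


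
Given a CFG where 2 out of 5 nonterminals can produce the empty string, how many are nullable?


Nonterminals: {S, A, B, C, D}
A nonterminal is nullable if it can derive epsilon
Counting nullable nonterminals: 2
Total nullable = 2

2


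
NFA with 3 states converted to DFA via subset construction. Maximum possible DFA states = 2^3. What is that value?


NFA has 3 states
Subset construction: each DFA state = subset of NFA states
Maximum subsets = 2^3
2^3 = 8

8


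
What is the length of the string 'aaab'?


String: 'aaab'
Counting characters:
  'a' appears 3 time(s)
  'b' appears 1 time(s)
Total length = 3 + 1 = 4

4
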